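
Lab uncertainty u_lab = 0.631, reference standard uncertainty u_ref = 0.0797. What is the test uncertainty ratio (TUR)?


TUR = u_lab / u_ref
= 0.631 / 0.0797
= 7.9172

7.9172


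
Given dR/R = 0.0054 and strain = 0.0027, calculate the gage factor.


GF = (dR/R) / epsilon
= 0.0054 / 0.0027
= 2.0000

2.0000


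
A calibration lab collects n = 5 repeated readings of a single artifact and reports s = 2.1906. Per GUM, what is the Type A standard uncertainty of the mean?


u_A = s / sqrt(n)
u_A = 2.1906 / sqrt(5)
u_A = 2.1906 / 2.236068
u_A = 0.9797

0.9797


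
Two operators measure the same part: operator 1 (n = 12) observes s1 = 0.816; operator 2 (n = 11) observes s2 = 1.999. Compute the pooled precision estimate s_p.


s_p = sqrt(((n1-1)*s1^2 + (n2-1)*s2^2) / (n1+n2-2))
numerator = (12-1)*0.816^2 + (11-1)*1.999^2 = 7.324416 + 39.96001 = 47.284426
denominator = 12 + 11 - 2 = 21
s_p^2 = 47.284426 / 21 = 2.2516393
s_p = sqrt(2.2516393) = 1.5005

1.5005


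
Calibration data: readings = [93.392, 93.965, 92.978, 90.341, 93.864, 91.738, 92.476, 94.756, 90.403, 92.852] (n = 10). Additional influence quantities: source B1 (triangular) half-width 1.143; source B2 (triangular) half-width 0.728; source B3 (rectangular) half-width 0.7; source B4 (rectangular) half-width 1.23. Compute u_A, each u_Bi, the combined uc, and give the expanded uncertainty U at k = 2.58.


mean = (93.392 + 93.965 + 92.978 + 90.341 + 93.864 + 91.738 + 92.476 + 94.756 + 90.403 + 92.852) / 10 = 92.6765
s = sqrt(sum((x - mean)^2)/(n-1)) = 1.4747013
u_A = s / sqrt(n) = 1.4747013 / sqrt(10) = 0.4663415
u_B1 = 1.143 / sqrt(6) = 0.4666278
u_B2 = 0.728 / sqrt(6) = 0.29720476
u_B3 = 0.7 / sqrt(3) = 0.40414519
u_B4 = 1.23 / sqrt(3) = 0.71014083
uc = sqrt(0.4663415^2 + 0.4666278^2 + 0.29720476^2 + 0.40414519^2 + 0.71014083^2) = 1.0914119
U = k * uc = 2.58 * 1.0914119
U = 2.8158

2.8158


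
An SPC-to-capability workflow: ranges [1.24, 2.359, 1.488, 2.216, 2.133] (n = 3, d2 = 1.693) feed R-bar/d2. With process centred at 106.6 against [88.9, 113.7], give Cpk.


R_bar = (1.24 + 2.359 + 1.488 + 2.216 + 2.133) / 5 = 1.8872
sigma = R_bar / d2 = 1.8872 / 1.693 = 1.1147076
Cp = (USL - LSL)/(6*sigma) = (113.7 - 88.9)/(6*1.1147076) = 3.7080
Cpu = (113.7 - 106.6)/(3*1.1147076) = 2.1231
Cpl = (106.6 - 88.9)/(3*1.1147076) = 5.2929
Cpk = min(Cpu, Cpl) = 2.1231

2.1231


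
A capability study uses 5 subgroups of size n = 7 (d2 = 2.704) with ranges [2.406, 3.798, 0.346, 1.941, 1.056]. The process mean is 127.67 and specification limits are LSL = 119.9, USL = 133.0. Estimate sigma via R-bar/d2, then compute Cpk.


R_bar = (2.406 + 3.798 + 0.346 + 1.941 + 1.056) / 5 = 1.9094
sigma = R_bar / d2 = 1.9094 / 2.704 = 0.70613905
Cp = (USL - LSL)/(6*sigma) = (133.0 - 119.9)/(6*0.70613905) = 3.0919
Cpu = (133.0 - 127.67)/(3*0.70613905) = 2.5160
Cpl = (127.67 - 119.9)/(3*0.70613905) = 3.6678
Cpk = min(Cpu, Cpl) = 2.5160

2.5160


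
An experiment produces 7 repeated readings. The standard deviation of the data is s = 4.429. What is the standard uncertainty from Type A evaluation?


u_A = s / sqrt(n)
u_A = 4.429 / sqrt(7)
u_A = 4.429 / 2.6457513
u_A = 1.6740

1.6740


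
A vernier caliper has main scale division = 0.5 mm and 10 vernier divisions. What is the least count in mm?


LC = MSD / n_div
= 0.5 / 10
= 0.0500

0.0500


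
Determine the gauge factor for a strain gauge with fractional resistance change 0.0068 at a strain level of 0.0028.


GF = (dR/R) / epsilon
= 0.0068 / 0.0028
= 2.4286

2.4286


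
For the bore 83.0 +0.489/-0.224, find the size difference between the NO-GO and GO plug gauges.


GO = nominal - lower_tol (smallest hole = maximum material condition)
GO = 83.0 - 0.224 = 82.776
NO-GO = nominal + upper_tol (largest hole = least material condition)
NO-GO = 83.0 + 0.489 = 83.489
spread = NO-GO - GO = 83.489 - 82.776 = 0.7130

0.7130


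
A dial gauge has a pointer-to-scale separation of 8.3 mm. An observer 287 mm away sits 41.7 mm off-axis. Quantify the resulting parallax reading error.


error = h * offset / d
= 8.3 * 41.7 / 287
= 1.2060

1.2060


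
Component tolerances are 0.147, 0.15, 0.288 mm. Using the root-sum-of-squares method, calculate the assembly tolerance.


RSS = sqrt(0.147^2 + 0.15^2 + 0.288^2)
= sqrt(0.127053)
= 0.3564

0.3564


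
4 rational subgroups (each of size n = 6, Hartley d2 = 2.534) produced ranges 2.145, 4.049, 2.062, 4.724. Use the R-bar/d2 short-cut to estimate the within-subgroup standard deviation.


R_bar = (2.145 + 4.049 + 2.062 + 4.724) / 4
R_bar = 12.98 / 4 = 3.245
sigma_hat = R_bar / d2 = 3.245 / 2.534 = 1.2806

1.2806


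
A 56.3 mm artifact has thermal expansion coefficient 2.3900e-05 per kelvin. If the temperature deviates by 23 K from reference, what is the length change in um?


dL = L * alpha * dT
= 56.3 * 2.3900e-05 * 23
= 0.0309481 mm
dL_um = 0.0309481 * 1000 = 30.9481 um

30.9481


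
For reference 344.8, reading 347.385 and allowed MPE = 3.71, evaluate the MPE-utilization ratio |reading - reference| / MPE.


e = indication - reference = 347.385 - 344.8 = 2.5850
|e| = 2.5850
ratio = |e| / MPE = 2.5850 / 3.71
ratio = 0.6968

0.6968


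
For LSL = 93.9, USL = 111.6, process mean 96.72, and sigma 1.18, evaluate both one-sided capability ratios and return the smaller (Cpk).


Cpu = (USL - mean) / (3*sigma) = (111.6 - 96.72) / (3*1.18) = 4.2034
Cpl = (mean - LSL) / (3*sigma) = (96.72 - 93.9) / (3*1.18) = 0.7966
Cpk = min(Cpu, Cpl) = 0.7966

0.7966


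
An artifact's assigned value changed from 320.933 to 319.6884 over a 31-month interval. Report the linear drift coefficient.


rate = (v2 - v1) / months
= (319.6884 - 320.933) / 31
= -1.2446 / 31
= -0.0401

-0.0401


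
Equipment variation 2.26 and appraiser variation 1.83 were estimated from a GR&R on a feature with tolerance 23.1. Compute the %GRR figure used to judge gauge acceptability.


GRR = sqrt(EV^2 + AV^2) = sqrt(2.26^2 + 1.83^2) = 2.9080062
%GRR = GRR / tol * 100 = 2.9080062 / 23.1 * 100
%GRR = 12.5888

12.5888


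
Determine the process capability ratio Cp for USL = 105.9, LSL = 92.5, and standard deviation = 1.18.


Cp = (USL - LSL) / (6 * sigma)
= (105.9 - 92.5) / (6 * 1.18)
= 13.4000 / 7.0800
= 1.8927

1.8927


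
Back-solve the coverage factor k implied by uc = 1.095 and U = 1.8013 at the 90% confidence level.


k = U / uc
k = 1.8013 / 1.095
k = 1.645

1.645


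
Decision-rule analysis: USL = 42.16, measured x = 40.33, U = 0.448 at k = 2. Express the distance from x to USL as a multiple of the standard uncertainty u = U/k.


u = U / k = 0.448 / 2 = 0.224
margin = |USL - x| = |42.16 - 40.33| = 1.83
z = margin / u = 1.83 / 0.224
z = 8.1696

8.1696


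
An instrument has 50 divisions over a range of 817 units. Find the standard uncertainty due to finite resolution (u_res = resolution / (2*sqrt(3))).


resolution = range / divisions
resolution = 817 / 50 = 16.34
u_res = resolution / (2*sqrt(3))
u_res = 16.34 / 3.4641016
u_res = 4.7170

4.7170


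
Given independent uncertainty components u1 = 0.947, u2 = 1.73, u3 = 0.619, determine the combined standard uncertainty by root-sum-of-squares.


uc = sqrt(0.947^2 + 1.73^2 + 0.619^2)
uc = sqrt(4.27287)
uc = 2.0671

2.0671


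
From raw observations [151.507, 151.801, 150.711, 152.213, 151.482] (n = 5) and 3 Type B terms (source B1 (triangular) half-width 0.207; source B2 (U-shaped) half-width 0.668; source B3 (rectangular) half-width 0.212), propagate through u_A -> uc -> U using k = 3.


mean = (151.507 + 151.801 + 150.711 + 152.213 + 151.482) / 5 = 151.5428
s = sqrt(sum((x - mean)^2)/(n-1)) = 0.55061438
u_A = s / sqrt(n) = 0.55061438 / sqrt(5) = 0.24624224
u_B1 = 0.207 / sqrt(6) = 0.084507396
u_B2 = 0.668 / sqrt(2) = 0.47234733
u_B3 = 0.212 / sqrt(3) = 0.12239826
uc = sqrt(0.24624224^2 + 0.084507396^2 + 0.47234733^2 + 0.12239826^2) = 0.55305522
U = k * uc = 3 * 0.55305522
U = 1.6592

1.6592


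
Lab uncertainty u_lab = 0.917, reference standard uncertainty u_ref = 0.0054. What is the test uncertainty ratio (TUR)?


TUR = u_lab / u_ref
= 0.917 / 0.0054
= 169.8148

169.8148


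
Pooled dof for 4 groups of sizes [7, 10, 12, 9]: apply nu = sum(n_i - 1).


nu = sum_i (n_i - 1)
nu = ((7 - 1) + (10 - 1) + (12 - 1) + (9 - 1))
nu = 6 + 9 + 11 + 8
nu = 34

34


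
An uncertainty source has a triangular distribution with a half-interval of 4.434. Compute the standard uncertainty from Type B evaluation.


u_B = half_width / sqrt(6)
u_B = 4.434 / 2.4494897
u_B = 1.8102

1.8102


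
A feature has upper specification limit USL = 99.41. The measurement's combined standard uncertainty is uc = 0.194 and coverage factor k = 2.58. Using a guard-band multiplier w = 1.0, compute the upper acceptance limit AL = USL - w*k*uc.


U = k * uc = 2.58 * 0.194 = 0.50052
guard band g = w * U = 1.0 * 0.50052 = 0.50052
AL = USL - g = 99.41 - 0.50052
AL = 98.9095

98.9095


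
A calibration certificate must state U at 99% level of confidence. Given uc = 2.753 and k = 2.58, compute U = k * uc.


U = k * uc
U = 2.58 * 2.753
U = 7.1027

7.1027


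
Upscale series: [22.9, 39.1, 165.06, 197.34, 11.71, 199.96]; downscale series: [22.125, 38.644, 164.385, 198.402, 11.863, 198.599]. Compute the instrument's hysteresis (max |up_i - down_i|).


|22.9 - 22.125| = 0.7750
|39.1 - 38.644| = 0.4560
|165.06 - 164.385| = 0.6750
|197.34 - 198.402| = 1.0620
|11.71 - 11.863| = 0.1530
|199.96 - 198.599| = 1.3610
hysteresis = max(diffs) = 1.3610

1.3610


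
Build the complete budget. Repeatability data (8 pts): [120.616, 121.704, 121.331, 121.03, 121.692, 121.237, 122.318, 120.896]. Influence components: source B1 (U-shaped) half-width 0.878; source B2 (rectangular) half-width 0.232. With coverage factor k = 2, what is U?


mean = (120.616 + 121.704 + 121.331 + 121.03 + 121.692 + 121.237 + 122.318 + 120.896) / 8 = 121.353
s = sqrt(sum((x - mean)^2)/(n-1)) = 0.53979282
u_A = s / sqrt(n) = 0.53979282 / sqrt(8) = 0.19084558
u_B1 = 0.878 / sqrt(2) = 0.62083975
u_B2 = 0.232 / sqrt(3) = 0.13394526
uc = sqrt(0.19084558^2 + 0.62083975^2 + 0.13394526^2) = 0.66317823
U = k * uc = 2 * 0.66317823
U = 1.3264

1.3264


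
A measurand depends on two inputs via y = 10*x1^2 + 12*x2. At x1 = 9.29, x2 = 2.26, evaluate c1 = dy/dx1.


y = 10*x1^2 + 12*x2
dy/dx1 = 2*10*x1
Evaluate at x1 = 9.29: c1 = 20 * 9.29
c1 = 185.8000

185.8000


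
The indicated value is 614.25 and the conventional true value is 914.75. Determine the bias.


Systematic error = measured - true
= 614.25 - 914.75
= -300.5000

-300.5000


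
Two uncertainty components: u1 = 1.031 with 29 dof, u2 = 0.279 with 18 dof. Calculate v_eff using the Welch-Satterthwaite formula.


uc = sqrt(u1^2 + u2^2) = sqrt(1.031^2 + 0.279^2) = 1.0680833
v_eff = uc^4 / (u1^4/v1 + u2^4/v2)
= 1.0680833^4 / (1.031^4/29 + 0.279^4/18)
= 1.3014291 / 0.039298213
v_eff = 33.1168

33.1168


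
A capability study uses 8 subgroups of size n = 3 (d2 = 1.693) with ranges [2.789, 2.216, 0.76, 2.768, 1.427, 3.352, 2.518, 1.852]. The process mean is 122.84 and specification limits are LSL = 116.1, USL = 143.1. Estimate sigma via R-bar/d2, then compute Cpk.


R_bar = (2.789 + 2.216 + 0.76 + 2.768 + 1.427 + 3.352 + 2.518 + 1.852) / 8 = 2.21025
sigma = R_bar / d2 = 2.21025 / 1.693 = 1.3055227
Cp = (USL - LSL)/(6*sigma) = (143.1 - 116.1)/(6*1.3055227) = 3.4469
Cpu = (143.1 - 122.84)/(3*1.3055227) = 5.1729
Cpl = (122.84 - 116.1)/(3*1.3055227) = 1.7209
Cpk = min(Cpu, Cpl) = 1.7209

1.7209


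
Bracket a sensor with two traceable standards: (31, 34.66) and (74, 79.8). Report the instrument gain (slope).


slope = (y2 - y1) / (x2 - x1)
= (79.8 - 34.66) / (74 - 31)
= 45.1400 / 43
= 1.0498

1.0498


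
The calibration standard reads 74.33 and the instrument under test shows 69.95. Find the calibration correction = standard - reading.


Correction = standard - reading
= 74.33 - 69.95
= 4.3800

4.3800


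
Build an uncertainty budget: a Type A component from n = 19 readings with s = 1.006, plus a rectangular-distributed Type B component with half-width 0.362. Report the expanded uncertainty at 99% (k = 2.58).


u_A = s / sqrt(n) = 1.006 / sqrt(19) = 0.23079223
u_B = half_width / sqrt(3) = 0.362 / sqrt(3) = 0.2090008
uc = sqrt(u_A^2 + u_B^2) = sqrt(0.23079223^2 + 0.2090008^2) = 0.31136215
U = k * uc = 2.58 * 0.31136215
U = 0.8033

0.8033


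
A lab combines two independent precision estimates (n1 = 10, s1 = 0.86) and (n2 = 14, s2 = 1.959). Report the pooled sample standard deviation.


s_p = sqrt(((n1-1)*s1^2 + (n2-1)*s2^2) / (n1+n2-2))
numerator = (10-1)*0.86^2 + (14-1)*1.959^2 = 6.6564 + 49.889853 = 56.546253
denominator = 10 + 14 - 2 = 22
s_p^2 = 56.546253 / 22 = 2.5702842
s_p = sqrt(2.5702842) = 1.6032

1.6032


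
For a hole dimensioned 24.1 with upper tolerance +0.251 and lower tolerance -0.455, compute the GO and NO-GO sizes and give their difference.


GO = nominal - lower_tol (smallest hole = maximum material condition)
GO = 24.1 - 0.455 = 23.645
NO-GO = nominal + upper_tol (largest hole = least material condition)
NO-GO = 24.1 + 0.251 = 24.351
spread = NO-GO - GO = 24.351 - 23.645 = 0.7060

0.7060


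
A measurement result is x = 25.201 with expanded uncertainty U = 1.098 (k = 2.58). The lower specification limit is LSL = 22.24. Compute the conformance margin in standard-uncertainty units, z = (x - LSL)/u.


u = U / k = 1.098 / 2.58 = 0.4255814
margin = |LSL - x| = |22.24 - 25.201| = 2.961
z = margin / u = 2.961 / 0.4255814
z = 6.9575

6.9575


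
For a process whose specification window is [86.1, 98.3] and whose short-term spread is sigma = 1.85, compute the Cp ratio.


Cp = (USL - LSL) / (6 * sigma)
= (98.3 - 86.1) / (6 * 1.85)
= 12.2000 / 11.1000
= 1.0991

1.0991


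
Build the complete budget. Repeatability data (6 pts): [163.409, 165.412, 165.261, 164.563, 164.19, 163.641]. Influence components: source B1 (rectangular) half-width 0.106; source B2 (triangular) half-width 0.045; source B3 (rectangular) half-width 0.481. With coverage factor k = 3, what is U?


mean = (163.409 + 165.412 + 165.261 + 164.563 + 164.19 + 163.641) / 6 = 164.4126667
s = sqrt(sum((x - mean)^2)/(n-1)) = 0.82381228
u_A = s / sqrt(n) = 0.82381228 / sqrt(6) = 0.33631995
u_B1 = 0.106 / sqrt(3) = 0.061199129
u_B2 = 0.045 / sqrt(6) = 0.018371173
u_B3 = 0.481 / sqrt(3) = 0.27770548
uc = sqrt(0.33631995^2 + 0.061199129^2 + 0.018371173^2 + 0.27770548^2) = 0.44081093
U = k * uc = 3 * 0.44081093
U = 1.3224

1.3224


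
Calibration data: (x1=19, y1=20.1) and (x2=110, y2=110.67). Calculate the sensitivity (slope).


slope = (y2 - y1) / (x2 - x1)
= (110.67 - 20.1) / (110 - 19)
= 90.5700 / 91
= 0.9953

0.9953


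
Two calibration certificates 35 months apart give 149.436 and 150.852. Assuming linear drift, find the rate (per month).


rate = (v2 - v1) / months
= (150.852 - 149.436) / 35
= 1.4160 / 35
= 0.0405

0.0405


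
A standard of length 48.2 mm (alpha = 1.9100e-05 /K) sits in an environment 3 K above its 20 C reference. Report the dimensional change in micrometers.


dL = L * alpha * dT
= 48.2 * 1.9100e-05 * 3
= 0.0027619 mm
dL_um = 0.0027619 * 1000 = 2.7619 um

2.7619


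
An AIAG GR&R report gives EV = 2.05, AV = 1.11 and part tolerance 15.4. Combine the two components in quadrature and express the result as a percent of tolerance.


GRR = sqrt(EV^2 + AV^2) = sqrt(2.05^2 + 1.11^2) = 2.3312229
%GRR = GRR / tol * 100 = 2.3312229 / 15.4 * 100
%GRR = 15.1378

15.1378


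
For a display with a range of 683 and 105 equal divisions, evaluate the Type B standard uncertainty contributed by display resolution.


resolution = range / divisions
resolution = 683 / 105 = 6.5047619
u_res = resolution / (2*sqrt(3))
u_res = 6.5047619 / 3.4641016
u_res = 1.8778

1.8778


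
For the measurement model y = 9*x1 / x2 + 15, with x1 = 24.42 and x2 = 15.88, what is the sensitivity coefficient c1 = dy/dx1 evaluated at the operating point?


y = 9*x1 / x2 + 15
dy/dx1 = 9/x2
Evaluate at x2 = 15.88: c1 = 9 / 15.88
c1 = 0.5668

0.5668


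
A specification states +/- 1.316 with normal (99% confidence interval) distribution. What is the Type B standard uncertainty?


u_B = half_width / 2.576
u_B = 1.316 / 2.576
u_B = 0.5109

0.5109


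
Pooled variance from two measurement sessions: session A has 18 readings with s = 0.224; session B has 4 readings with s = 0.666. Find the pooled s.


s_p = sqrt(((n1-1)*s1^2 + (n2-1)*s2^2) / (n1+n2-2))
numerator = (18-1)*0.224^2 + (4-1)*0.666^2 = 0.852992 + 1.330668 = 2.18366
denominator = 18 + 4 - 2 = 20
s_p^2 = 2.18366 / 20 = 0.109183
s_p = sqrt(0.109183) = 0.3304

0.3304


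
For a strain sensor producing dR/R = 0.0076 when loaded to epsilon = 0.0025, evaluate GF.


GF = (dR/R) / epsilon
= 0.0076 / 0.0025
= 3.0400

3.0400


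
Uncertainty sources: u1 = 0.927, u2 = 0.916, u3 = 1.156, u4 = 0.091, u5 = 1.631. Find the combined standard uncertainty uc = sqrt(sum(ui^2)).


uc = sqrt(0.927^2 + 0.916^2 + 1.156^2 + 0.091^2 + 1.631^2)
uc = sqrt(5.703163)
uc = 2.3881

2.3881


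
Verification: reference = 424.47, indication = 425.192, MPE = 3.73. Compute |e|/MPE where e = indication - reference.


e = indication - reference = 425.192 - 424.47 = 0.7220
|e| = 0.7220
ratio = |e| / MPE = 0.7220 / 3.73
ratio = 0.1936

0.1936


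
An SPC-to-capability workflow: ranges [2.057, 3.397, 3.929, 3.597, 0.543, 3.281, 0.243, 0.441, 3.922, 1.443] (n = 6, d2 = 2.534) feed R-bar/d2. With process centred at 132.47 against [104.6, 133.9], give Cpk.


R_bar = (2.057 + 3.397 + 3.929 + 3.597 + 0.543 + 3.281 + 0.243 + 0.441 + 3.922 + 1.443) / 10 = 2.2853
sigma = R_bar / d2 = 2.2853 / 2.534 = 0.90185478
Cp = (USL - LSL)/(6*sigma) = (133.9 - 104.6)/(6*0.90185478) = 5.4148
Cpu = (133.9 - 132.47)/(3*0.90185478) = 0.5285
Cpl = (132.47 - 104.6)/(3*0.90185478) = 10.3010
Cpk = min(Cpu, Cpl) = 0.5285

0.5285


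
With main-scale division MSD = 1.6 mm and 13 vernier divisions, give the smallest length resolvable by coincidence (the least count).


LC = MSD / n_div
= 1.6 / 13
= 0.1231

0.1231


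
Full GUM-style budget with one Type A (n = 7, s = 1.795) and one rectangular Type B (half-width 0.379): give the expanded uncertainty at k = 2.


u_A = s / sqrt(n) = 1.795 / sqrt(7) = 0.67844623
u_B = half_width / sqrt(3) = 0.379 / sqrt(3) = 0.21881575
uc = sqrt(u_A^2 + u_B^2) = sqrt(0.67844623^2 + 0.21881575^2) = 0.71286017
U = k * uc = 2 * 0.71286017
U = 1.4257

1.4257


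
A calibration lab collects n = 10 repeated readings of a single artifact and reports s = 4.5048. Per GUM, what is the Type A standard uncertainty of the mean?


u_A = s / sqrt(n)
u_A = 4.5048 / sqrt(10)
u_A = 4.5048 / 3.1622777
u_A = 1.4245

1.4245


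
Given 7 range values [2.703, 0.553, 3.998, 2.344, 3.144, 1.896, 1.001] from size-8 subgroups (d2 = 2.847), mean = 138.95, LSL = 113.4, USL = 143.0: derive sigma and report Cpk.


R_bar = (2.703 + 0.553 + 3.998 + 2.344 + 3.144 + 1.896 + 1.001) / 7 = 2.2341429
sigma = R_bar / d2 = 2.2341429 / 2.847 = 0.78473583
Cp = (USL - LSL)/(6*sigma) = (143.0 - 113.4)/(6*0.78473583) = 6.2866
Cpu = (143.0 - 138.95)/(3*0.78473583) = 1.7203
Cpl = (138.95 - 113.4)/(3*0.78473583) = 10.8529
Cpk = min(Cpu, Cpl) = 1.7203

1.7203


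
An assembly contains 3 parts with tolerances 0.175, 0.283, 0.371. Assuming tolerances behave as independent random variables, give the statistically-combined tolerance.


RSS = sqrt(0.175^2 + 0.283^2 + 0.371^2)
= sqrt(0.248355)
= 0.4984

0.4984


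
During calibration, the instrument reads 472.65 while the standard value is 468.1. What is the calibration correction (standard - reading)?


Correction = standard - reading
= 468.1 - 472.65
= -4.5500

-4.5500


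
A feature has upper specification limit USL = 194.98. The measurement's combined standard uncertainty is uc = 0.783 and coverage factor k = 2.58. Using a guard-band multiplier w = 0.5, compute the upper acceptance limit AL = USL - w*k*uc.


U = k * uc = 2.58 * 0.783 = 2.02014
guard band g = w * U = 0.5 * 2.02014 = 1.01007
AL = USL - g = 194.98 - 1.01007
AL = 193.9699

193.9699


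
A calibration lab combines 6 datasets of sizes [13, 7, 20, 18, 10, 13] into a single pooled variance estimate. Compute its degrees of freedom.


nu = sum_i (n_i - 1)
nu = ((13 - 1) + (7 - 1) + (20 - 1) + (18 - 1) + (10 - 1) + (13 - 1))
nu = 12 + 6 + 19 + 17 + 9 + 12
nu = 75

75


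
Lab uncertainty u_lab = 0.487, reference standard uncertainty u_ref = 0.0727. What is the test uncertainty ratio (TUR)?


TUR = u_lab / u_ref
= 0.487 / 0.0727
= 6.6988

6.6988


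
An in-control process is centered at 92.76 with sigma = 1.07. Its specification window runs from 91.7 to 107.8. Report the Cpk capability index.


Cpu = (USL - mean) / (3*sigma) = (107.8 - 92.76) / (3*1.07) = 4.6854
Cpl = (mean - LSL) / (3*sigma) = (92.76 - 91.7) / (3*1.07) = 0.3302
Cpk = min(Cpu, Cpl) = 0.3302

0.3302


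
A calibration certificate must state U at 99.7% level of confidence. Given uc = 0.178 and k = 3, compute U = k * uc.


U = k * uc
U = 3 * 0.178
U = 0.5340

0.5340


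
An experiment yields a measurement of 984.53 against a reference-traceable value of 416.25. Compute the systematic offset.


Systematic error = measured - true
= 984.53 - 416.25
= 568.2800

568.2800


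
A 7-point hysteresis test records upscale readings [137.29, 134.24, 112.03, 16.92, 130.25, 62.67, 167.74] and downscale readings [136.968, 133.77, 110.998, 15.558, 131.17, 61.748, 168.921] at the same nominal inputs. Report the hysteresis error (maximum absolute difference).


|137.29 - 136.968| = 0.3220
|134.24 - 133.77| = 0.4700
|112.03 - 110.998| = 1.0320
|16.92 - 15.558| = 1.3620
|130.25 - 131.17| = 0.9200
|62.67 - 61.748| = 0.9220
|167.74 - 168.921| = 1.1810
hysteresis = max(diffs) = 1.3620

1.3620


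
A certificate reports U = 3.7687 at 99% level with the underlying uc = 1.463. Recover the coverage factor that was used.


k = U / uc
k = 3.7687 / 1.463
k = 2.576

2.576


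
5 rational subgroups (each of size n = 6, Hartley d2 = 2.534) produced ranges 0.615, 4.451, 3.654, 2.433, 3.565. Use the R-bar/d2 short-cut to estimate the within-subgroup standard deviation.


R_bar = (0.615 + 4.451 + 3.654 + 2.433 + 3.565) / 5
R_bar = 14.718 / 5 = 2.9436
sigma_hat = R_bar / d2 = 2.9436 / 2.534 = 1.1616

1.1616


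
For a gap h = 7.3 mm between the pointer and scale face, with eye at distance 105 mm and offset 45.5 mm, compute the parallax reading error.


error = h * offset / d
= 7.3 * 45.5 / 105
= 3.1633

3.1633


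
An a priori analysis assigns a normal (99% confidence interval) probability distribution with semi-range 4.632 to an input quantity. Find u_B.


u_B = half_width / 2.576
u_B = 4.632 / 2.576
u_B = 1.7981

1.7981


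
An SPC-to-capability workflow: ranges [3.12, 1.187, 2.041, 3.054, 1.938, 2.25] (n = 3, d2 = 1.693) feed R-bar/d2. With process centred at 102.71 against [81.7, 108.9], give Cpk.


R_bar = (3.12 + 1.187 + 2.041 + 3.054 + 1.938 + 2.25) / 6 = 2.265
sigma = R_bar / d2 = 2.265 / 1.693 = 1.3378618
Cp = (USL - LSL)/(6*sigma) = (108.9 - 81.7)/(6*1.3378618) = 3.3885
Cpu = (108.9 - 102.71)/(3*1.3378618) = 1.5423
Cpl = (102.71 - 81.7)/(3*1.3378618) = 5.2347
Cpk = min(Cpu, Cpl) = 1.5423

1.5423


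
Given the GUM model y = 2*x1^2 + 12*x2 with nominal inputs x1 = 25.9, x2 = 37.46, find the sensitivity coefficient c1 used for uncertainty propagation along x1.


y = 2*x1^2 + 12*x2
dy/dx1 = 2*2*x1
Evaluate at x1 = 25.9: c1 = 4 * 25.9
c1 = 103.6000

103.6000


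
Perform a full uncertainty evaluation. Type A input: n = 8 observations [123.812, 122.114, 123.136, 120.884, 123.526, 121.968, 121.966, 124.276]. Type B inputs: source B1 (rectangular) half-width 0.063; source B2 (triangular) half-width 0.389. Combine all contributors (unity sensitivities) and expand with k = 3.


mean = (123.812 + 122.114 + 123.136 + 120.884 + 123.526 + 121.968 + 121.966 + 124.276) / 8 = 122.71025
s = sqrt(sum((x - mean)^2)/(n-1)) = 1.1531128
u_A = s / sqrt(n) = 1.1531128 / sqrt(8) = 0.40768694
u_B1 = 0.063 / sqrt(3) = 0.036373067
u_B2 = 0.389 / sqrt(6) = 0.15880858
uc = sqrt(0.40768694^2 + 0.036373067^2 + 0.15880858^2) = 0.43903509
U = k * uc = 3 * 0.43903509
U = 1.3171

1.3171


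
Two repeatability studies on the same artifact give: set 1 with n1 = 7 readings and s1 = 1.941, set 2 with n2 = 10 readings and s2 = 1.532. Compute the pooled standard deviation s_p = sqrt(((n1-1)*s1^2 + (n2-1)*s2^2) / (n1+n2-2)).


s_p = sqrt(((n1-1)*s1^2 + (n2-1)*s2^2) / (n1+n2-2))
numerator = (7-1)*1.941^2 + (10-1)*1.532^2 = 22.604886 + 21.123216 = 43.728102
denominator = 7 + 10 - 2 = 15
s_p^2 = 43.728102 / 15 = 2.9152068
s_p = sqrt(2.9152068) = 1.7074

1.7074


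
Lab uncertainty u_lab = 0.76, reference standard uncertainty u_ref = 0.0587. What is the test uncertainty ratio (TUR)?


TUR = u_lab / u_ref
= 0.76 / 0.0587
= 12.9472

12.9472


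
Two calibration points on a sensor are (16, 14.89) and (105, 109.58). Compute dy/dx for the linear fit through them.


slope = (y2 - y1) / (x2 - x1)
= (109.58 - 14.89) / (105 - 16)
= 94.6900 / 89
= 1.0639

1.0639


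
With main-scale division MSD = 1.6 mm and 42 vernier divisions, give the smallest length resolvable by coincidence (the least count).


LC = MSD / n_div
= 1.6 / 42
= 0.0381

0.0381


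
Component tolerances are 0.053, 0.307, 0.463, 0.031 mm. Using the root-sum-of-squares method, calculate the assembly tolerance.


RSS = sqrt(0.053^2 + 0.307^2 + 0.463^2 + 0.031^2)
= sqrt(0.312388)
= 0.5589

0.5589


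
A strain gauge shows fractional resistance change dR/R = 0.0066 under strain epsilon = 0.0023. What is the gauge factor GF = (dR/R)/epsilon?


GF = (dR/R) / epsilon
= 0.0066 / 0.0023
= 2.8696

2.8696


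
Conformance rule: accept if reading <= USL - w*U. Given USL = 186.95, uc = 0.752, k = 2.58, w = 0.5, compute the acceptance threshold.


U = k * uc = 2.58 * 0.752 = 1.94016
guard band g = w * U = 0.5 * 1.94016 = 0.97008
AL = USL - g = 186.95 - 0.97008
AL = 185.9799

185.9799


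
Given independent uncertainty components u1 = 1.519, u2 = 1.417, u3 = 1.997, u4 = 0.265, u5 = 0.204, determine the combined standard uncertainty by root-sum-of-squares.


uc = sqrt(1.519^2 + 1.417^2 + 1.997^2 + 0.265^2 + 0.204^2)
uc = sqrt(8.4151)
uc = 2.9009

2.9009


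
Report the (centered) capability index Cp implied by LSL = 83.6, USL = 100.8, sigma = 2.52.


Cp = (USL - LSL) / (6 * sigma)
= (100.8 - 83.6) / (6 * 2.52)
= 17.2000 / 15.1200
= 1.1376

1.1376


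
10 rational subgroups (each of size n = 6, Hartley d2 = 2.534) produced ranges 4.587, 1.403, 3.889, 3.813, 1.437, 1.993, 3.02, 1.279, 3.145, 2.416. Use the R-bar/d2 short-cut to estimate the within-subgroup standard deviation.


R_bar = (4.587 + 1.403 + 3.889 + 3.813 + 1.437 + 1.993 + 3.02 + 1.279 + 3.145 + 2.416) / 10
R_bar = 26.982 / 10 = 2.6982
sigma_hat = R_bar / d2 = 2.6982 / 2.534 = 1.0648

1.0648


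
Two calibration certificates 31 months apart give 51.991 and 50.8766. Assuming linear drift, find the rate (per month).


rate = (v2 - v1) / months
= (50.8766 - 51.991) / 31
= -1.1144 / 31
= -0.0359

-0.0359


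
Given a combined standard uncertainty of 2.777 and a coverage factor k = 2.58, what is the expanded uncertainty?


U = k * uc
U = 2.58 * 2.777
U = 7.1647

7.1647


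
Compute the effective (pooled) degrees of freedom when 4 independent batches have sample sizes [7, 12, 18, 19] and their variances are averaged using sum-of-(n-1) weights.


nu = sum_i (n_i - 1)
nu = ((7 - 1) + (12 - 1) + (18 - 1) + (19 - 1))
nu = 6 + 11 + 17 + 18
nu = 52

52


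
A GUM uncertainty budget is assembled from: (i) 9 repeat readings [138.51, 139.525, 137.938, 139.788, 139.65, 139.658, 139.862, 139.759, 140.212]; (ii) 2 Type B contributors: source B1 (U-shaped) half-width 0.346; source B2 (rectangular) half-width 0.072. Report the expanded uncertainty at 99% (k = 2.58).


mean = (138.51 + 139.525 + 137.938 + 139.788 + 139.65 + 139.658 + 139.862 + 139.759 + 140.212) / 9 = 139.4335556
s = sqrt(sum((x - mean)^2)/(n-1)) = 0.72597454
u_A = s / sqrt(n) = 0.72597454 / sqrt(9) = 0.24199151
u_B1 = 0.346 / sqrt(2) = 0.24465895
u_B2 = 0.072 / sqrt(3) = 0.041569219
uc = sqrt(0.24199151^2 + 0.24465895^2 + 0.041569219^2) = 0.34662068
U = k * uc = 2.58 * 0.34662068
U = 0.8943

0.8943


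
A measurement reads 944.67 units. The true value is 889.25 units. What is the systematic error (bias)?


Systematic error = measured - true
= 944.67 - 889.25
= 55.4200

55.4200


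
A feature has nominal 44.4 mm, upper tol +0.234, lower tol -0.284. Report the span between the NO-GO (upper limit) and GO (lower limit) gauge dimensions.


GO = nominal - lower_tol (smallest hole = maximum material condition)
GO = 44.4 - 0.284 = 44.116
NO-GO = nominal + upper_tol (largest hole = least material condition)
NO-GO = 44.4 + 0.234 = 44.634
spread = NO-GO - GO = 44.634 - 44.116 = 0.5180

0.5180


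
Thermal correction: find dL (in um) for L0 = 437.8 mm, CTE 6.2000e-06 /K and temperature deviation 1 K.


dL = L * alpha * dT
= 437.8 * 6.2000e-06 * 1
= 0.0027144 mm
dL_um = 0.0027144 * 1000 = 2.7144 um

2.7144


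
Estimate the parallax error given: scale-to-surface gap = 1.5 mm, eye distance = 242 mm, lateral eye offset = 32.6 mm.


error = h * offset / d
= 1.5 * 32.6 / 242
= 0.2021

0.2021


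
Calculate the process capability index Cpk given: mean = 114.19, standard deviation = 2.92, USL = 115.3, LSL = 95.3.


Cpu = (USL - mean) / (3*sigma) = (115.3 - 114.19) / (3*2.92) = 0.1267
Cpl = (mean - LSL) / (3*sigma) = (114.19 - 95.3) / (3*2.92) = 2.1564
Cpk = min(Cpu, Cpl) = 0.1267

0.1267


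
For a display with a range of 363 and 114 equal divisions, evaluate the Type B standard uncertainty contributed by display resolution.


resolution = range / divisions
resolution = 363 / 114 = 3.1842105
u_res = resolution / (2*sqrt(3))
u_res = 3.1842105 / 3.4641016
u_res = 0.9192

0.9192


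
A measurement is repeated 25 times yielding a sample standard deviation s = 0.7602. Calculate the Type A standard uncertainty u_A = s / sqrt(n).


u_A = s / sqrt(n)
u_A = 0.7602 / sqrt(25)
u_A = 0.7602 / 5
u_A = 0.1520

0.1520


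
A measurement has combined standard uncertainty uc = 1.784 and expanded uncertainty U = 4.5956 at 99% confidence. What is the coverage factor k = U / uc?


k = U / uc
k = 4.5956 / 1.784
k = 2.576

2.576


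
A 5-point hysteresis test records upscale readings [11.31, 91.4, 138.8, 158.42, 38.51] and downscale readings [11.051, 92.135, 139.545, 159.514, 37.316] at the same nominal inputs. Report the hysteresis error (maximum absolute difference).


|11.31 - 11.051| = 0.2590
|91.4 - 92.135| = 0.7350
|138.8 - 139.545| = 0.7450
|158.42 - 159.514| = 1.0940
|38.51 - 37.316| = 1.1940
hysteresis = max(diffs) = 1.1940

1.1940


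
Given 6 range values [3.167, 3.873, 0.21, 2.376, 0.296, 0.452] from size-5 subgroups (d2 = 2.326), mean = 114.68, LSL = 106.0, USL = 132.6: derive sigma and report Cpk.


R_bar = (3.167 + 3.873 + 0.21 + 2.376 + 0.296 + 0.452) / 6 = 1.729
sigma = R_bar / d2 = 1.729 / 2.326 = 0.7433362
Cp = (USL - LSL)/(6*sigma) = (132.6 - 106.0)/(6*0.7433362) = 5.9641
Cpu = (132.6 - 114.68)/(3*0.7433362) = 8.0358
Cpl = (114.68 - 106.0)/(3*0.7433362) = 3.8924
Cpk = min(Cpu, Cpl) = 3.8924

3.8924


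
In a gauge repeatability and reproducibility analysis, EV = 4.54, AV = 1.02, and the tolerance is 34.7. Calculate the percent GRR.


GRR = sqrt(EV^2 + AV^2) = sqrt(4.54^2 + 1.02^2) = 4.653171
%GRR = GRR / tol * 100 = 4.653171 / 34.7 * 100
%GRR = 13.4097

13.4097


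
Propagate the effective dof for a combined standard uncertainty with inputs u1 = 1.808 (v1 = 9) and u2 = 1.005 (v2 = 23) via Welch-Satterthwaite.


uc = sqrt(u1^2 + u2^2) = sqrt(1.808^2 + 1.005^2) = 2.0685476
v_eff = uc^4 / (u1^4/v1 + u2^4/v2)
= 2.0685476^4 / (1.808^4/9 + 1.005^4/23)
= 18.308893 / 1.231629
v_eff = 14.8656

14.8656


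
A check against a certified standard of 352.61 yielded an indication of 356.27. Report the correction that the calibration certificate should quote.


Correction = standard - reading
= 352.61 - 356.27
= -3.6600

-3.6600


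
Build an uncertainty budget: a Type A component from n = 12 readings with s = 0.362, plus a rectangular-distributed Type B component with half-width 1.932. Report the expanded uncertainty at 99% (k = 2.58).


u_A = s / sqrt(n) = 0.362 / sqrt(12) = 0.1045004
u_B = half_width / sqrt(3) = 1.932 / sqrt(3) = 1.1154407
uc = sqrt(u_A^2 + u_B^2) = sqrt(0.1045004^2 + 1.1154407^2) = 1.1203251
U = k * uc = 2.58 * 1.1203251
U = 2.8904

2.8904


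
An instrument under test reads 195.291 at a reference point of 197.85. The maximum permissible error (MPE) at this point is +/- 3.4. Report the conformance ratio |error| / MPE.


e = indication - reference = 195.291 - 197.85 = -2.5590
|e| = 2.5590
ratio = |e| / MPE = 2.5590 / 3.4
ratio = 0.7526

0.7526


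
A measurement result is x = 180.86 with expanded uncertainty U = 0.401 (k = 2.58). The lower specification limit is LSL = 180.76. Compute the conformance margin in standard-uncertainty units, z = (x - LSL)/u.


u = U / k = 0.401 / 2.58 = 0.15542636
margin = |LSL - x| = |180.76 - 180.86| = 0.1
z = margin / u = 0.1 / 0.15542636
z = 0.6434

0.6434


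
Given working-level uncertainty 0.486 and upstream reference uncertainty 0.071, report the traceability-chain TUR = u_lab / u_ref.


TUR = u_lab / u_ref
= 0.486 / 0.071
= 6.8451

6.8451


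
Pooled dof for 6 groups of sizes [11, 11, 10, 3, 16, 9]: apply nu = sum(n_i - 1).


nu = sum_i (n_i - 1)
nu = ((11 - 1) + (11 - 1) + (10 - 1) + (3 - 1) + (16 - 1) + (9 - 1))
nu = 10 + 10 + 9 + 2 + 15 + 8
nu = 54

54


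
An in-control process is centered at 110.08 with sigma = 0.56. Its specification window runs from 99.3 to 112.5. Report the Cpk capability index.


Cpu = (USL - mean) / (3*sigma) = (112.5 - 110.08) / (3*0.56) = 1.4405
Cpl = (mean - LSL) / (3*sigma) = (110.08 - 99.3) / (3*0.56) = 6.4167
Cpk = min(Cpu, Cpl) = 1.4405

1.4405


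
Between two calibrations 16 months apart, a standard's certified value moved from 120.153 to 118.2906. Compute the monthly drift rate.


rate = (v2 - v1) / months
= (118.2906 - 120.153) / 16
= -1.8624 / 16
= -0.1164

-0.1164


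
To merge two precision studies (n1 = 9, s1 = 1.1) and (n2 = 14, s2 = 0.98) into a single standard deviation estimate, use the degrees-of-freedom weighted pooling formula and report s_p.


s_p = sqrt(((n1-1)*s1^2 + (n2-1)*s2^2) / (n1+n2-2))
numerator = (9-1)*1.1^2 + (14-1)*0.98^2 = 9.68 + 12.4852 = 22.1652
denominator = 9 + 14 - 2 = 21
s_p^2 = 22.1652 / 21 = 1.0554857
s_p = sqrt(1.0554857) = 1.0274

1.0274


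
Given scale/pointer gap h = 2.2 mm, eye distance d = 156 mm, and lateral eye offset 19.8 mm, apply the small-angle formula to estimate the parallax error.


error = h * offset / d
= 2.2 * 19.8 / 156
= 0.2792

0.2792


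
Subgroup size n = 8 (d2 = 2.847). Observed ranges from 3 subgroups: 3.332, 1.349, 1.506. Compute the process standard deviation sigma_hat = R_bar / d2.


R_bar = (3.332 + 1.349 + 1.506) / 3
R_bar = 6.187 / 3 = 2.0623333
sigma_hat = R_bar / d2 = 2.0623333 / 2.847 = 0.7244

0.7244


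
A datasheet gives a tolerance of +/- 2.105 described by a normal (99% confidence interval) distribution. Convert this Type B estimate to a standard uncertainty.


u_B = half_width / 2.576
u_B = 2.105 / 2.576
u_B = 0.8172

0.8172


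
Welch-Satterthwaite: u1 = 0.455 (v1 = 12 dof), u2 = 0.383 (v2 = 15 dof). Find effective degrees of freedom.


uc = sqrt(u1^2 + u2^2) = sqrt(0.455^2 + 0.383^2) = 0.5947386
v_eff = uc^4 / (u1^4/v1 + u2^4/v2)
= 0.5947386^4 / (0.455^4/12 + 0.383^4/15)
= 0.1251136 / 0.0050061234
v_eff = 24.9921

24.9921


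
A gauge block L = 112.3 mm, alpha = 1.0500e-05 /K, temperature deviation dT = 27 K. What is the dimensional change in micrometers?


dL = L * alpha * dT
= 112.3 * 1.0500e-05 * 27
= 0.0318370 mm
dL_um = 0.0318370 * 1000 = 31.8370 um

31.8370


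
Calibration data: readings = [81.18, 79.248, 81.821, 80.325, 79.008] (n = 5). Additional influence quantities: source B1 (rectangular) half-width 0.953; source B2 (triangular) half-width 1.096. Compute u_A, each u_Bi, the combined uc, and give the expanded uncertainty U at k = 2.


mean = (81.18 + 79.248 + 81.821 + 80.325 + 79.008) / 5 = 80.3164
s = sqrt(sum((x - mean)^2)/(n-1)) = 1.2106908
u_A = s / sqrt(n) = 1.2106908 / sqrt(5) = 0.54143739
u_B1 = 0.953 / sqrt(3) = 0.55021481
u_B2 = 1.096 / sqrt(6) = 0.44744013
uc = sqrt(0.54143739^2 + 0.55021481^2 + 0.44744013^2) = 0.89224069
U = k * uc = 2 * 0.89224069
U = 1.7845

1.7845


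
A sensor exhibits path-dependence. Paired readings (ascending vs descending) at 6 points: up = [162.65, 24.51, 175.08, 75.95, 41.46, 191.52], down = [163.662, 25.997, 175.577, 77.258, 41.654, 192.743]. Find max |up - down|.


|162.65 - 163.662| = 1.0120
|24.51 - 25.997| = 1.4870
|175.08 - 175.577| = 0.4970
|75.95 - 77.258| = 1.3080
|41.46 - 41.654| = 0.1940
|191.52 - 192.743| = 1.2230
hysteresis = max(diffs) = 1.4870

1.4870


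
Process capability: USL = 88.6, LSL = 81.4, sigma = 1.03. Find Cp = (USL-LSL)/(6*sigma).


Cp = (USL - LSL) / (6 * sigma)
= (88.6 - 81.4) / (6 * 1.03)
= 7.2000 / 6.1800
= 1.1650

1.1650


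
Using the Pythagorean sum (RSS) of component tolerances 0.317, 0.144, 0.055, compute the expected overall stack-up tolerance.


RSS = sqrt(0.317^2 + 0.144^2 + 0.055^2)
= sqrt(0.12425)
= 0.3525

0.3525


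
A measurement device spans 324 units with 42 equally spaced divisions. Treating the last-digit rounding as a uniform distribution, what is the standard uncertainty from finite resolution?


resolution = range / divisions
resolution = 324 / 42 = 7.7142857
u_res = resolution / (2*sqrt(3))
u_res = 7.7142857 / 3.4641016
u_res = 2.2269

2.2269


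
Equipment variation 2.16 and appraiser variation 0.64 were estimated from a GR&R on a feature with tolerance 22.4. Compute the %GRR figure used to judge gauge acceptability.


GRR = sqrt(EV^2 + AV^2) = sqrt(2.16^2 + 0.64^2) = 2.2528205
%GRR = GRR / tol * 100 = 2.2528205 / 22.4 * 100
%GRR = 10.0572

10.0572


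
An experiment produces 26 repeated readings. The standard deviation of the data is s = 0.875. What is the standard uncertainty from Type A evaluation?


u_A = s / sqrt(n)
u_A = 0.875 / sqrt(26)
u_A = 0.875 / 5.0990195
u_A = 0.1716

0.1716


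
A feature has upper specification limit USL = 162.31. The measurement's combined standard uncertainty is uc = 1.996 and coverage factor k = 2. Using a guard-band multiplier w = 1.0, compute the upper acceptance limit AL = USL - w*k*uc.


U = k * uc = 2 * 1.996 = 3.992
guard band g = w * U = 1.0 * 3.992 = 3.992
AL = USL - g = 162.31 - 3.992
AL = 158.3180

158.3180


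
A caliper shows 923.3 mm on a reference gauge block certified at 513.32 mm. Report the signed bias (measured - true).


Systematic error = measured - true
= 923.3 - 513.32
= 409.9800

409.9800


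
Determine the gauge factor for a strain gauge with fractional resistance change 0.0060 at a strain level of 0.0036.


GF = (dR/R) / epsilon
= 0.0060 / 0.0036
= 1.6667

1.6667


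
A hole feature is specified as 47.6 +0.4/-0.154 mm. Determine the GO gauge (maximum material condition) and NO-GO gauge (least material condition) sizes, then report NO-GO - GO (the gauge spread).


GO = nominal - lower_tol (smallest hole = maximum material condition)
GO = 47.6 - 0.154 = 47.446
NO-GO = nominal + upper_tol (largest hole = least material condition)
NO-GO = 47.6 + 0.4 = 48.0
spread = NO-GO - GO = 48.0 - 47.446 = 0.5540

0.5540


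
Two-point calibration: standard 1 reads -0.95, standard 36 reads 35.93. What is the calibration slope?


slope = (y2 - y1) / (x2 - x1)
= (35.93 - -0.95) / (36 - 1)
= 36.8800 / 35
= 1.0537

1.0537


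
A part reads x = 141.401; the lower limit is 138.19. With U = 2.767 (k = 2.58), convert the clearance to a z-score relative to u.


u = U / k = 2.767 / 2.58 = 1.0724806
margin = |LSL - x| = |138.19 - 141.401| = 3.211
z = margin / u = 3.211 / 1.0724806
z = 2.9940

2.9940
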